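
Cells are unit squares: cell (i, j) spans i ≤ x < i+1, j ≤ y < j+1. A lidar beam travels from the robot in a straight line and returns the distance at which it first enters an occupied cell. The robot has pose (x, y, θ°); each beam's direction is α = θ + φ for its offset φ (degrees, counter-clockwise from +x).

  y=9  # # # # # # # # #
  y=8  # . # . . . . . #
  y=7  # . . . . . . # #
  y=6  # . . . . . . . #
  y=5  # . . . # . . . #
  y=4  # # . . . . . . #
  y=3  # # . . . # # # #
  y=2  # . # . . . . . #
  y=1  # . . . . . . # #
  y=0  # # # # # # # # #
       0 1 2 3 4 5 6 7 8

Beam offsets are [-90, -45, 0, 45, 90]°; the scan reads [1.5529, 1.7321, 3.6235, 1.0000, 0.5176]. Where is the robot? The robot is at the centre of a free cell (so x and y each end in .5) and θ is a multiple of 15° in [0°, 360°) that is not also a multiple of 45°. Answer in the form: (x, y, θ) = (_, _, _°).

(x, y, θ) = (6.5, 1.5, 165°)

Candidates: 46 free-cell centres × 16 headings = 736 poses. Raycast each; keep the one whose scan matches to 4 dp.
  (3.5, 1.5, 165°): beam 1 = 3.6235 ≠ 1.5529 ✗
  (3.5, 6.5, 150°): beam 1 = 2.8868 ≠ 1.5529 ✗
  (3.5, 2.5, 30°): beam 1 = 1.7321 ≠ 1.5529 ✗
  (2.5, 5.5, 240°): beam 1 = 1.7321 ≠ 1.5529 ✗
  (3.5, 2.5, 15°): beam 2 = 3.0000 ≠ 1.7321 ✗
  …
  (6.5, 1.5, 165°): r_1=1.5529, r_2=1.7321, r_3=3.6235, r_4=1.0000, r_5=0.5176 — all match ✓
No second candidate reproduces the full scan.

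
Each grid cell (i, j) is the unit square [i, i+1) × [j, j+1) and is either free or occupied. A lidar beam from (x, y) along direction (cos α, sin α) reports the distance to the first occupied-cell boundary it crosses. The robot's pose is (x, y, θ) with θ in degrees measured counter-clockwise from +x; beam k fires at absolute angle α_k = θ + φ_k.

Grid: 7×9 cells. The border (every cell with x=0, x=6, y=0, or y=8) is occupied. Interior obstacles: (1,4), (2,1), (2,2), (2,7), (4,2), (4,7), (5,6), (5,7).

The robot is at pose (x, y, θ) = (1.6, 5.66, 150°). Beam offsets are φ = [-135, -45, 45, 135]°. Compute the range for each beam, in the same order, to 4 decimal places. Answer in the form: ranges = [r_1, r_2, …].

ranges = [3.5199, 2.3182, 0.6212, 0.6833]

beam 1: φ=-135°, α=15°
  direction (0.9659, 0.2588); cell (1,5); t to first gridline: x 0.4141, y 1.3137 (then +1.0353 / +3.8637)
    (2,5) via x @ 0.4141
    (2,6) via y @ 1.3137
    (3,6) via x @ 1.4494
    (4,6) via x @ 2.4847
    (5,6) via x @ 3.5199  # hit
  → r_1 = 3.5199
beam 2: φ=-45°, α=105°
  direction (-0.2588, 0.9659); cell (1,5); t to first gridline: x 2.3182, y 0.3520 (then +3.8637 / +1.0353)
    (1,6) via y @ 0.3520
    (1,7) via y @ 1.3873
    (0,7) via x @ 2.3182  # hit
  → r_2 = 2.3182
beam 3: φ=45°, α=195°
  direction (-0.9659, -0.2588); cell (1,5); t to first gridline: x 0.6212, y 2.5500 (then +1.0353 / +3.8637)
    (0,5) via x @ 0.6212  # hit
  → r_3 = 0.6212
beam 4: φ=135°, α=285°
  direction (0.2588, -0.9659); cell (1,5); t to first gridline: x 1.5455, y 0.6833 (then +3.8637 / +1.0353)
    (1,4) via y @ 0.6833  # hit
  → r_4 = 0.6833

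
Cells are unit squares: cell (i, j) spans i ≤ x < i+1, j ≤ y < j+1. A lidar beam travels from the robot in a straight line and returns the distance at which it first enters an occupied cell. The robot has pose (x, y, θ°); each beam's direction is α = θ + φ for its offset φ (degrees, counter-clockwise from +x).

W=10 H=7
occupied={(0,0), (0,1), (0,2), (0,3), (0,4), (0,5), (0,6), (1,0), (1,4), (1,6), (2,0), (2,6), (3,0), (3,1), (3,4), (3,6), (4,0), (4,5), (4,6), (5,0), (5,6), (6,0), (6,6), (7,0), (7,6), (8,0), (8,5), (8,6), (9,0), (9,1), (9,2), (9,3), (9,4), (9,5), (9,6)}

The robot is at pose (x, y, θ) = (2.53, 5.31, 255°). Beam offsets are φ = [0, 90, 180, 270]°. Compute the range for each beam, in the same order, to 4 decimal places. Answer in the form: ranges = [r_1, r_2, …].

beam 1: φ=0°, α=255°
  dir = (cos 255°, sin 255°) = (-0.2588, -0.9659); from cell (2,5)
  next x-line at t=2.0478, next y-line at t=0.3209; Δt_x=3.8637, Δt_y=1.0353
    y: enter (2,4) at t=0.3209
    y: enter (2,3) at t=1.3562
    x: enter (1,3) at t=2.0478
    y: enter (1,2) at t=2.3915
    y: enter (1,1) at t=3.4268
    y: enter (1,0) at t=4.4620 ← occupied
  → r_1 = 4.4620
beam 2: φ=90°, α=345°
  dir = (cos 345°, sin 345°) = (0.9659, -0.2588); from cell (2,5)
  next x-line at t=0.4866, next y-line at t=1.1977; Δt_x=1.0353, Δt_y=3.8637
    x: enter (3,5) at t=0.4866
    y: enter (3,4) at t=1.1977 ← occupied
  → r_2 = 1.1977
beam 3: φ=180°, α=75°
  dir = (cos 75°, sin 75°) = (0.2588, 0.9659); from cell (2,5)
  next x-line at t=1.8159, next y-line at t=0.7143; Δt_x=3.8637, Δt_y=1.0353
    y: enter (2,6) at t=0.7143 ← occupied
  → r_3 = 0.7143
beam 4: φ=270°, α=165°
  dir = (cos 165°, sin 165°) = (-0.9659, 0.2588); from cell (2,5)
  next x-line at t=0.5487, next y-line at t=2.6660; Δt_x=1.0353, Δt_y=3.8637
    x: enter (1,5) at t=0.5487
    x: enter (0,5) at t=1.5840 ← occupied
  → r_4 = 1.5840

ranges = [4.4620, 1.1977, 0.7143, 1.5840]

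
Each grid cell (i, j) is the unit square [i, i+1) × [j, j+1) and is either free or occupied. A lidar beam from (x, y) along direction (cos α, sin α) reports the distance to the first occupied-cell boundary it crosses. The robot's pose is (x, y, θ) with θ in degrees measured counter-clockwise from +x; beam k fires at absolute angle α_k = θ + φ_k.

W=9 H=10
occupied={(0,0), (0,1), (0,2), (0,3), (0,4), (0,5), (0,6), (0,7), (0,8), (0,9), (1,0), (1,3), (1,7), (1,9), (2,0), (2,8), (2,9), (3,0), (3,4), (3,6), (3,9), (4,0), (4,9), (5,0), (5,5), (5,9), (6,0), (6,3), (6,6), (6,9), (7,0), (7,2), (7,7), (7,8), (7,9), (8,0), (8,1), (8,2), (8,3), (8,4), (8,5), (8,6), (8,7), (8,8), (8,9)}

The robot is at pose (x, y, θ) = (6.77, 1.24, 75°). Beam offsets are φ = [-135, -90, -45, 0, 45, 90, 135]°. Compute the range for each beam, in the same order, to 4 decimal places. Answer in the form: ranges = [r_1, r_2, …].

ranges = [0.2771, 0.9273, 1.4203, 0.8887, 5.5400, 5.9735, 0.4800]

beam 1: φ=-135°, α=300°
  dir = (cos 300°, sin 300°) = (0.5000, -0.8660); from cell (6,1)
  next x-line at t=0.4600, next y-line at t=0.2771; Δt_x=2.0000, Δt_y=1.1547
    y: enter (6,0) at t=0.2771 ← occupied
  → r_1 = 0.2771
beam 2: φ=-90°, α=345°
  dir = (cos 345°, sin 345°) = (0.9659, -0.2588); from cell (6,1)
  next x-line at t=0.2381, next y-line at t=0.9273; Δt_x=1.0353, Δt_y=3.8637
    x: enter (7,1) at t=0.2381
    y: enter (7,0) at t=0.9273 ← occupied
  → r_2 = 0.9273
beam 3: φ=-45°, α=30°
  dir = (cos 30°, sin 30°) = (0.8660, 0.5000); from cell (6,1)
  next x-line at t=0.2656, next y-line at t=1.5200; Δt_x=1.1547, Δt_y=2.0000
    x: enter (7,1) at t=0.2656
    x: enter (8,1) at t=1.4203 ← occupied
  → r_3 = 1.4203
beam 4: φ=0°, α=75°
  dir = (cos 75°, sin 75°) = (0.2588, 0.9659); from cell (6,1)
  next x-line at t=0.8887, next y-line at t=0.7868; Δt_x=3.8637, Δt_y=1.0353
    y: enter (6,2) at t=0.7868
    x: enter (7,2) at t=0.8887 ← occupied
  → r_4 = 0.8887
beam 5: φ=45°, α=120°
  dir = (cos 120°, sin 120°) = (-0.5000, 0.8660); from cell (6,1)
  next x-line at t=1.5400, next y-line at t=0.8776; Δt_x=2.0000, Δt_y=1.1547
    y: enter (6,2) at t=0.8776
    x: enter (5,2) at t=1.5400
    y: enter (5,3) at t=2.0323
    y: enter (5,4) at t=3.1870
    x: enter (4,4) at t=3.5400
    y: enter (4,5) at t=4.3417
    y: enter (4,6) at t=5.4964
    x: enter (3,6) at t=5.5400 ← occupied
  → r_5 = 5.5400
beam 6: φ=90°, α=165°
  dir = (cos 165°, sin 165°) = (-0.9659, 0.2588); from cell (6,1)
  next x-line at t=0.7972, next y-line at t=2.9364; Δt_x=1.0353, Δt_y=3.8637
    x: enter (5,1) at t=0.7972
    x: enter (4,1) at t=1.8324
    x: enter (3,1) at t=2.8677
    y: enter (3,2) at t=2.9364
    x: enter (2,2) at t=3.9030
    x: enter (1,2) at t=4.9383
    x: enter (0,2) at t=5.9735 ← occupied
  → r_6 = 5.9735
beam 7: φ=135°, α=210°
  dir = (cos 210°, sin 210°) = (-0.8660, -0.5000); from cell (6,1)
  next x-line at t=0.8891, next y-line at t=0.4800; Δt_x=1.1547, Δt_y=2.0000
    y: enter (6,0) at t=0.4800 ← occupied
  → r_7 = 0.4800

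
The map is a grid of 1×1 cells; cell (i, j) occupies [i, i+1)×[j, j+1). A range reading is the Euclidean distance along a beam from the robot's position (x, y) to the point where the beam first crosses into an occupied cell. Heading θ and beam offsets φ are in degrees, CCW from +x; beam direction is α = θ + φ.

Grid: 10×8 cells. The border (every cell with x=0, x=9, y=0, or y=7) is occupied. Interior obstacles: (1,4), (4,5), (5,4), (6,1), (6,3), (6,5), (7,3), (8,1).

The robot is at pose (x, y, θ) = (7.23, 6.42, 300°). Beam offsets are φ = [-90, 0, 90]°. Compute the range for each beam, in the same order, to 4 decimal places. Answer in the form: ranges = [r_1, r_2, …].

beam 1: φ=-90°, α=210°
  direction (-0.8660, -0.5000); cell (7,6); t to first gridline: x 0.2656, y 0.8400 (then +1.1547 / +2.0000)
    (6,6) via x @ 0.2656
    (6,5) via y @ 0.8400  # hit
  → r_1 = 0.8400
beam 2: φ=0°, α=300°
  direction (0.5000, -0.8660); cell (7,6); t to first gridline: x 1.5400, y 0.4850 (then +2.0000 / +1.1547)
    (7,5) via y @ 0.4850
    (8,5) via x @ 1.5400
    (8,4) via y @ 1.6397
    (8,3) via y @ 2.7944
    (9,3) via x @ 3.5400  # hit
  → r_2 = 3.5400
beam 3: φ=90°, α=30°
  direction (0.8660, 0.5000); cell (7,6); t to first gridline: x 0.8891, y 1.1600 (then +1.1547 / +2.0000)
    (8,6) via x @ 0.8891
    (8,7) via y @ 1.1600  # hit
  → r_3 = 1.1600

ranges = [0.8400, 3.5400, 1.1600]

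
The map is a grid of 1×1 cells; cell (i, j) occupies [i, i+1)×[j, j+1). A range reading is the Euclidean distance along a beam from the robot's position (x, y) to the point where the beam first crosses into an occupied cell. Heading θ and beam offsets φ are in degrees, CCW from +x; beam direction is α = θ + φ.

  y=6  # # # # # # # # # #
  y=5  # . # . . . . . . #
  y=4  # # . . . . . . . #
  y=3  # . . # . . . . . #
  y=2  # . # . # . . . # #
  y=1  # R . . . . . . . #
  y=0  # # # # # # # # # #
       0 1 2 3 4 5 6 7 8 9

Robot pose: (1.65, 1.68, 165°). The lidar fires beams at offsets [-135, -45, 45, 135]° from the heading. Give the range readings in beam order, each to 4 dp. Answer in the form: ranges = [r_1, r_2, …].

beam 1: φ=-135°, α=30°
  d=(0.8660,0.5000)  start (1,1)  tX=0.4041 tY=0.6400  stride 1/|dx|=1.1547 1/|dy|=2.0000
    cross x-line → (2,1), t=0.4041
    cross y-line → (2,2), t=0.6400 (wall)
  → r_1 = 0.6400
beam 2: φ=-45°, α=120°
  d=(-0.5000,0.8660)  start (1,1)  tX=1.3000 tY=0.3695  stride 1/|dx|=2.0000 1/|dy|=1.1547
    cross y-line → (1,2), t=0.3695
    cross x-line → (0,2), t=1.3000 (wall)
  → r_2 = 1.3000
beam 3: φ=45°, α=210°
  d=(-0.8660,-0.5000)  start (1,1)  tX=0.7506 tY=1.3600  stride 1/|dx|=1.1547 1/|dy|=2.0000
    cross x-line → (0,1), t=0.7506 (wall)
  → r_3 = 0.7506
beam 4: φ=135°, α=300°
  d=(0.5000,-0.8660)  start (1,1)  tX=0.7000 tY=0.7852  stride 1/|dx|=2.0000 1/|dy|=1.1547
    cross x-line → (2,1), t=0.7000
    cross y-line → (2,0), t=0.7852 (wall)
  → r_4 = 0.7852

ranges = [0.6400, 1.3000, 0.7506, 0.7852]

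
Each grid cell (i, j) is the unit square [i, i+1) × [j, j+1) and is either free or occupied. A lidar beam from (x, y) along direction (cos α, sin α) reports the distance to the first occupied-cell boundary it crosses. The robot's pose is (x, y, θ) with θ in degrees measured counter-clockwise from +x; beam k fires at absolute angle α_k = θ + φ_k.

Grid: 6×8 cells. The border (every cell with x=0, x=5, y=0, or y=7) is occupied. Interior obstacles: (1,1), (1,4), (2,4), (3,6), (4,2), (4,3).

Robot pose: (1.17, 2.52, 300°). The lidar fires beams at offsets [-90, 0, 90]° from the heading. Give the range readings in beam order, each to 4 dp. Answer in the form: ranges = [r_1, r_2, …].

beam 1: φ=-90°, α=210°
  cosα=-0.8660 sinα=-0.5000 | (1,2) | tMaxX 0.1963 tMaxY 1.0400 | tΔX 1.1547 tΔY 2.0000
    t=0.1963 [x] (0,2) — stop
  → r_1 = 0.1963
beam 2: φ=0°, α=300°
  cosα=0.5000 sinα=-0.8660 | (1,2) | tMaxX 1.6600 tMaxY 0.6004 | tΔX 2.0000 tΔY 1.1547
    t=0.6004 [y] (1,1) — stop
  → r_2 = 0.6004
beam 3: φ=90°, α=30°
  cosα=0.8660 sinα=0.5000 | (1,2) | tMaxX 0.9584 tMaxY 0.9600 | tΔX 1.1547 tΔY 2.0000
    t=0.9584 [x] (2,2)
    t=0.9600 [y] (2,3)
    t=2.1131 [x] (3,3)
    t=2.9600 [y] (3,4)
    t=3.2678 [x] (4,4)
    t=4.4225 [x] (5,4) — stop
  → r_3 = 4.4225

ranges = [0.1963, 0.6004, 4.4225]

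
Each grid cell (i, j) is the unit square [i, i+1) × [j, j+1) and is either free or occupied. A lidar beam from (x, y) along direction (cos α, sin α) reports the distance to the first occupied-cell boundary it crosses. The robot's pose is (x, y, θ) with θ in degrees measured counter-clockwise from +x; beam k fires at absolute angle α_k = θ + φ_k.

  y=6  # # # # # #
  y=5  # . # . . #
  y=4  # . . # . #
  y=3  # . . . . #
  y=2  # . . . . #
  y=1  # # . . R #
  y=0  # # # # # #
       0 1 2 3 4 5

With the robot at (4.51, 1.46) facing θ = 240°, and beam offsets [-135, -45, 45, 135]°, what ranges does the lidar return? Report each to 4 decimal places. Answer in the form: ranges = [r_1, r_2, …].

beam 1: φ=-135°, α=105°
  d=(-0.2588,0.9659)  start (4,1)  tX=1.9705 tY=0.5590  stride 1/|dx|=3.8637 1/|dy|=1.0353
    cross y-line → (4,2), t=0.5590
    cross y-line → (4,3), t=1.5943
    cross x-line → (3,3), t=1.9705
    cross y-line → (3,4), t=2.6296 (wall)
  → r_1 = 2.6296
beam 2: φ=-45°, α=195°
  d=(-0.9659,-0.2588)  start (4,1)  tX=0.5280 tY=1.7773  stride 1/|dx|=1.0353 1/|dy|=3.8637
    cross x-line → (3,1), t=0.5280
    cross x-line → (2,1), t=1.5633
    cross y-line → (2,0), t=1.7773 (wall)
  → r_2 = 1.7773
beam 3: φ=45°, α=285°
  d=(0.2588,-0.9659)  start (4,1)  tX=1.8932 tY=0.4762  stride 1/|dx|=3.8637 1/|dy|=1.0353
    cross y-line → (4,0), t=0.4762 (wall)
  → r_3 = 0.4762
beam 4: φ=135°, α=15°
  d=(0.9659,0.2588)  start (4,1)  tX=0.5073 tY=2.0864  stride 1/|dx|=1.0353 1/|dy|=3.8637
    cross x-line → (5,1), t=0.5073 (wall)
  → r_4 = 0.5073

ranges = [2.6296, 1.7773, 0.4762, 0.5073]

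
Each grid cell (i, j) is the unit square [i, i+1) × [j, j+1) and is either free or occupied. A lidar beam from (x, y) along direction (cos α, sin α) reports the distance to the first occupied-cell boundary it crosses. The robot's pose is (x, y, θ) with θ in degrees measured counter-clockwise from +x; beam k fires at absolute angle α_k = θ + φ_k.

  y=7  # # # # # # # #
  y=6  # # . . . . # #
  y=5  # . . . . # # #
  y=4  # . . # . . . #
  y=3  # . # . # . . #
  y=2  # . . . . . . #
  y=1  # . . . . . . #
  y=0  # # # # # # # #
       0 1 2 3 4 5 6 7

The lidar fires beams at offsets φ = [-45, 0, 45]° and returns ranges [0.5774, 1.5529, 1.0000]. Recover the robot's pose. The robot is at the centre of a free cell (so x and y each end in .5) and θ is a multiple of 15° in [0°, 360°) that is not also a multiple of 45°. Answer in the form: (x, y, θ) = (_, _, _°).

Candidates: 29 free-cell centres × 16 headings = 464 poses. Raycast each; keep the one whose scan matches to 4 dp.
  (5.5, 1.5, 105°): beam 1 = 3.0000 ≠ 0.5774 ✗
  (3.5, 3.5, 105°): beam 2 = 0.5176 ≠ 1.5529 ✗
  (4.5, 1.5, 105°): beam 1 = 4.0415 ≠ 0.5774 ✗
  (2.5, 5.5, 300°): beam 1 = 1.5529 ≠ 0.5774 ✗
  …
  (5.5, 4.5, 165°): r_1=0.5774, r_2=1.5529, r_3=1.0000 — all match ✓
Only this pose fits every beam.

(x, y, θ) = (5.5, 4.5, 165°)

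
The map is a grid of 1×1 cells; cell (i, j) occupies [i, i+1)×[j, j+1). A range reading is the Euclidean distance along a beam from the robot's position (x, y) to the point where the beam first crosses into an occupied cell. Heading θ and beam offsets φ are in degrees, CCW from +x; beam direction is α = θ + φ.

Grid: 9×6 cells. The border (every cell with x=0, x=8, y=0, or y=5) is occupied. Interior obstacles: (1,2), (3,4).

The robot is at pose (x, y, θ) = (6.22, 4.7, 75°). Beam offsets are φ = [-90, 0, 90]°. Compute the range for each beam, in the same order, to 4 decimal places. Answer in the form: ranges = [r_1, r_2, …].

ranges = [1.8428, 0.3106, 1.1591]

beam 1: φ=-90°, α=345°
  direction (0.9659, -0.2588); cell (6,4); t to first gridline: x 0.8075, y 2.7046 (then +1.0353 / +3.8637)
    (7,4) via x @ 0.8075
    (8,4) via x @ 1.8428  # hit
  → r_1 = 1.8428
beam 2: φ=0°, α=75°
  direction (0.2588, 0.9659); cell (6,4); t to first gridline: x 3.0137, y 0.3106 (then +3.8637 / +1.0353)
    (6,5) via y @ 0.3106  # hit
  → r_2 = 0.3106
beam 3: φ=90°, α=165°
  direction (-0.9659, 0.2588); cell (6,4); t to first gridline: x 0.2278, y 1.1591 (then +1.0353 / +3.8637)
    (5,4) via x @ 0.2278
    (5,5) via y @ 1.1591  # hit
  → r_3 = 1.1591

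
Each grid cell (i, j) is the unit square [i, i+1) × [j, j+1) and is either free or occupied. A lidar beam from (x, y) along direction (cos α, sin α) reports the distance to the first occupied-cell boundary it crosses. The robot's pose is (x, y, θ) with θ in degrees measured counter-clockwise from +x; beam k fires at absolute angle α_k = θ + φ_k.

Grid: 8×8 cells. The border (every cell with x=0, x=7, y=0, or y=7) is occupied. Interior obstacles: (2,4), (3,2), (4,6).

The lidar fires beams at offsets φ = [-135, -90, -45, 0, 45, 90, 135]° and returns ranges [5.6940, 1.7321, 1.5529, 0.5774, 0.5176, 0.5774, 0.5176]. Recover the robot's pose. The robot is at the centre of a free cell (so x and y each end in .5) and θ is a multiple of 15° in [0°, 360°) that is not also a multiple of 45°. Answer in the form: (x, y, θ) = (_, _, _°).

(x, y, θ) = (5.5, 6.5, 60°)

Candidates: 33 free-cell centres × 16 headings = 528 poses. Raycast each; keep the one whose scan matches to 4 dp.
  (2.5, 5.5, 150°): beam 1 = 1.9319 ≠ 5.6940 ✗
  (1.5, 4.5, 330°): beam 1 = 0.5176 ≠ 5.6940 ✗
  (4.5, 2.5, 105°): beam 1 = 2.8868 ≠ 5.6940 ✗
  (5.5, 6.5, 75°): beam 1 = 3.0000 ≠ 5.6940 ✗
  (1.5, 4.5, 30°): beam 1 = 1.9319 ≠ 5.6940 ✗
  …
  (5.5, 6.5, 60°): r_1=5.6940, r_2=1.7321, r_3=1.5529, r_4=0.5774, r_5=0.5176, r_6=0.5774, r_7=0.5176 — all match ✓
Unique over the lattice → pose = (5.5, 6.5, 60°).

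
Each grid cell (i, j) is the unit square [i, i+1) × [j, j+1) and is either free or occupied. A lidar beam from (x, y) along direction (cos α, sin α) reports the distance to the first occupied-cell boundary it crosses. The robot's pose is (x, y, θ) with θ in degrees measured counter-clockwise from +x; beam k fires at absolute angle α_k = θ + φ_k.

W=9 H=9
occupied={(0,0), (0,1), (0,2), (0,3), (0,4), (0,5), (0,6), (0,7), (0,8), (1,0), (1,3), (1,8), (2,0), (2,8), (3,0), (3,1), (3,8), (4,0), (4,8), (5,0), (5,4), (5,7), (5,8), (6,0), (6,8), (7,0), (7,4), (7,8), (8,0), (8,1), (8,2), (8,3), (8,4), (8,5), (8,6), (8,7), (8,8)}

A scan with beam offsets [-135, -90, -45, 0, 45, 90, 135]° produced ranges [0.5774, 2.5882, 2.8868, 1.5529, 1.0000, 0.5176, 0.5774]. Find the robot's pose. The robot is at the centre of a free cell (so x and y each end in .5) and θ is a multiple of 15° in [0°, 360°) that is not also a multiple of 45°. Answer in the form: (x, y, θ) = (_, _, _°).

Candidates: 44 free-cell centres × 16 headings = 704 poses. Raycast each; keep the one whose scan matches to 4 dp.
  (6.5, 4.5, 15°): beam 1 = 4.0415 ≠ 0.5774 ✗
  (6.5, 6.5, 75°): beam 1 = 1.7321 ≠ 0.5774 ✗
  (3.5, 7.5, 255°): beam 2 = 1.9319 ≠ 2.5882 ✗
  (2.5, 4.5, 345°): beam 1 = 1.0000 ≠ 0.5774 ✗
  (6.5, 5.5, 150°): beam 1 = 1.5529 ≠ 0.5774 ✗
  …
  (6.5, 7.5, 345°): r_1=0.5774, r_2=2.5882, r_3=2.8868, r_4=1.5529, r_5=1.0000, r_6=0.5176, r_7=0.5774 — all match ✓
Unique over the lattice → pose = (6.5, 7.5, 345°).

(x, y, θ) = (6.5, 7.5, 345°)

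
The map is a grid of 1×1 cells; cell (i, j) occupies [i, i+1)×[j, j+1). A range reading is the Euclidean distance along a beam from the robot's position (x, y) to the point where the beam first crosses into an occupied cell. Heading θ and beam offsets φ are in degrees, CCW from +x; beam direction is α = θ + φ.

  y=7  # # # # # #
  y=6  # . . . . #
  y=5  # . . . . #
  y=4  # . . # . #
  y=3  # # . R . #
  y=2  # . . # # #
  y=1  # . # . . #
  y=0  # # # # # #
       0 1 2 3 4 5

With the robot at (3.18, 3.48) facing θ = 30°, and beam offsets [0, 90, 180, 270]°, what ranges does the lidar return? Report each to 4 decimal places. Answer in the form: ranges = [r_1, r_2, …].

ranges = [2.1016, 4.0645, 2.5172, 0.5543]

beam 1: φ=0°, α=30°
  direction (0.8660, 0.5000); cell (3,3); t to first gridline: x 0.9469, y 1.0400 (then +1.1547 / +2.0000)
    (4,3) via x @ 0.9469
    (4,4) via y @ 1.0400
    (5,4) via x @ 2.1016  # hit
  → r_1 = 2.1016
beam 2: φ=90°, α=120°
  direction (-0.5000, 0.8660); cell (3,3); t to first gridline: x 0.3600, y 0.6004 (then +2.0000 / +1.1547)
    (2,3) via x @ 0.3600
    (2,4) via y @ 0.6004
    (2,5) via y @ 1.7551
    (1,5) via x @ 2.3600
    (1,6) via y @ 2.9098
    (1,7) via y @ 4.0645  # hit
  → r_2 = 4.0645
beam 3: φ=180°, α=210°
  direction (-0.8660, -0.5000); cell (3,3); t to first gridline: x 0.2078, y 0.9600 (then +1.1547 / +2.0000)
    (2,3) via x @ 0.2078
    (2,2) via y @ 0.9600
    (1,2) via x @ 1.3625
    (0,2) via x @ 2.5172  # hit
  → r_3 = 2.5172
beam 4: φ=270°, α=300°
  direction (0.5000, -0.8660); cell (3,3); t to first gridline: x 1.6400, y 0.5543 (then +2.0000 / +1.1547)
    (3,2) via y @ 0.5543  # hit
  → r_4 = 0.5543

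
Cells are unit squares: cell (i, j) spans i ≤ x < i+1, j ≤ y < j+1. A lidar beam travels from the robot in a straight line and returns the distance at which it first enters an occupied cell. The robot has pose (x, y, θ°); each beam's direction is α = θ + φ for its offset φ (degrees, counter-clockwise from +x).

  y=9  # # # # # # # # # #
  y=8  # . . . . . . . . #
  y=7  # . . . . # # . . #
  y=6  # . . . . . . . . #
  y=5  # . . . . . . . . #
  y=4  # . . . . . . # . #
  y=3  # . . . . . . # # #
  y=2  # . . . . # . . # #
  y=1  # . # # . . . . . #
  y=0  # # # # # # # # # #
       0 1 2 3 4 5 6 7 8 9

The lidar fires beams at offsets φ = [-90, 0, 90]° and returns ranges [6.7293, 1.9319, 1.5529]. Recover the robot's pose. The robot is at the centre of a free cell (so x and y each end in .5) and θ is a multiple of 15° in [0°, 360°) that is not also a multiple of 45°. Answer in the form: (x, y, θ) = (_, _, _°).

(x, y, θ) = (4.5, 2.5, 195°)

The pose lattice has 55·16 = 880 candidates. Test each by forward raycasting.
  (7.5, 8.5, 345°): beam 1 = 5.7956 ≠ 6.7293 ✗
  (1.5, 2.5, 75°): beam 1 = 1.9319 ≠ 6.7293 ✗
  (7.5, 7.5, 195°): beam 1 = 1.5529 ≠ 6.7293 ✗
  …
  (4.5, 2.5, 195°): r_1=6.7293, r_2=1.9319, r_3=1.5529 — all match ✓
Only this pose fits every beam.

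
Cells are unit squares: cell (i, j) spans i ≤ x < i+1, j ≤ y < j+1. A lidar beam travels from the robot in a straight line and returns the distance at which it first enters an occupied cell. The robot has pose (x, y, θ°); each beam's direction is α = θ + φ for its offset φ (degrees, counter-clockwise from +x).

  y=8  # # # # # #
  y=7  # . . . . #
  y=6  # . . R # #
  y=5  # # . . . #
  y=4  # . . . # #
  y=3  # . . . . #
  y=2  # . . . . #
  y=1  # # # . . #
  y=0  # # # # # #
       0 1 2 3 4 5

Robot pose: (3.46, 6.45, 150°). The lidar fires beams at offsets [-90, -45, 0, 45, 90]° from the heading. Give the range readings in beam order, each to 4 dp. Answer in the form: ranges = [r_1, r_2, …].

beam 1: φ=-90°, α=60°
  d=(0.5000,0.8660)  start (3,6)  tX=1.0800 tY=0.6351  stride 1/|dx|=2.0000 1/|dy|=1.1547
    cross y-line → (3,7), t=0.6351
    cross x-line → (4,7), t=1.0800
    cross y-line → (4,8), t=1.7898 (wall)
  → r_1 = 1.7898
beam 2: φ=-45°, α=105°
  d=(-0.2588,0.9659)  start (3,6)  tX=1.7773 tY=0.5694  stride 1/|dx|=3.8637 1/|dy|=1.0353
    cross y-line → (3,7), t=0.5694
    cross y-line → (3,8), t=1.6047 (wall)
  → r_2 = 1.6047
beam 3: φ=0°, α=150°
  d=(-0.8660,0.5000)  start (3,6)  tX=0.5312 tY=1.1000  stride 1/|dx|=1.1547 1/|dy|=2.0000
    cross x-line → (2,6), t=0.5312
    cross y-line → (2,7), t=1.1000
    cross x-line → (1,7), t=1.6859
    cross x-line → (0,7), t=2.8406 (wall)
  → r_3 = 2.8406
beam 4: φ=45°, α=195°
  d=(-0.9659,-0.2588)  start (3,6)  tX=0.4762 tY=1.7387  stride 1/|dx|=1.0353 1/|dy|=3.8637
    cross x-line → (2,6), t=0.4762
    cross x-line → (1,6), t=1.5115
    cross y-line → (1,5), t=1.7387 (wall)
  → r_4 = 1.7387
beam 5: φ=90°, α=240°
  d=(-0.5000,-0.8660)  start (3,6)  tX=0.9200 tY=0.5196  stride 1/|dx|=2.0000 1/|dy|=1.1547
    cross y-line → (3,5), t=0.5196
    cross x-line → (2,5), t=0.9200
    cross y-line → (2,4), t=1.6743
    cross y-line → (2,3), t=2.8290
    cross x-line → (1,3), t=2.9200
    cross y-line → (1,2), t=3.9837
    cross x-line → (0,2), t=4.9200 (wall)
  → r_5 = 4.9200

ranges = [1.7898, 1.6047, 2.8406, 1.7387, 4.9200]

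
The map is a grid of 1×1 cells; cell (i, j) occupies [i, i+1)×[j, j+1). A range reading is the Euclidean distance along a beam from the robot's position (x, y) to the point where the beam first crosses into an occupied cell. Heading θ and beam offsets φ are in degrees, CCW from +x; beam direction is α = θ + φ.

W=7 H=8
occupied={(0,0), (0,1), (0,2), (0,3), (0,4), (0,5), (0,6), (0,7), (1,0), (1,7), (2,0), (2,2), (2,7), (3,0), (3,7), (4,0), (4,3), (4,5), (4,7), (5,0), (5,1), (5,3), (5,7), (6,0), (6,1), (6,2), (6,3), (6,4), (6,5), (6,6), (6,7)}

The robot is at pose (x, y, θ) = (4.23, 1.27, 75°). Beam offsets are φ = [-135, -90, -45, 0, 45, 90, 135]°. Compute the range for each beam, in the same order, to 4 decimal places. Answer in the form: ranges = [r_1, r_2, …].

ranges = [0.3118, 0.7972, 0.8891, 1.7910, 6.4600, 3.3439, 0.5400]

beam 1: φ=-135°, α=300°
  d=(0.5000,-0.8660)  start (4,1)  tX=1.5400 tY=0.3118  stride 1/|dx|=2.0000 1/|dy|=1.1547
    cross y-line → (4,0), t=0.3118 (wall)
  → r_1 = 0.3118
beam 2: φ=-90°, α=345°
  d=(0.9659,-0.2588)  start (4,1)  tX=0.7972 tY=1.0432  stride 1/|dx|=1.0353 1/|dy|=3.8637
    cross x-line → (5,1), t=0.7972 (wall)
  → r_2 = 0.7972
beam 3: φ=-45°, α=30°
  d=(0.8660,0.5000)  start (4,1)  tX=0.8891 tY=1.4600  stride 1/|dx|=1.1547 1/|dy|=2.0000
    cross x-line → (5,1), t=0.8891 (wall)
  → r_3 = 0.8891
beam 4: φ=0°, α=75°
  d=(0.2588,0.9659)  start (4,1)  tX=2.9751 tY=0.7558  stride 1/|dx|=3.8637 1/|dy|=1.0353
    cross y-line → (4,2), t=0.7558
    cross y-line → (4,3), t=1.7910 (wall)
  → r_4 = 1.7910
beam 5: φ=45°, α=120°
  d=(-0.5000,0.8660)  start (4,1)  tX=0.4600 tY=0.8429  stride 1/|dx|=2.0000 1/|dy|=1.1547
    cross x-line → (3,1), t=0.4600
    cross y-line → (3,2), t=0.8429
    cross y-line → (3,3), t=1.9976
    cross x-line → (2,3), t=2.4600
    cross y-line → (2,4), t=3.1523
    cross y-line → (2,5), t=4.3070
    cross x-line → (1,5), t=4.4600
    cross y-line → (1,6), t=5.4617
    cross x-line → (0,6), t=6.4600 (wall)
  → r_5 = 6.4600
beam 6: φ=90°, α=165°
  d=(-0.9659,0.2588)  start (4,1)  tX=0.2381 tY=2.8205  stride 1/|dx|=1.0353 1/|dy|=3.8637
    cross x-line → (3,1), t=0.2381
    cross x-line → (2,1), t=1.2734
    cross x-line → (1,1), t=2.3087
    cross y-line → (1,2), t=2.8205
    cross x-line → (0,2), t=3.3439 (wall)
  → r_6 = 3.3439
beam 7: φ=135°, α=210°
  d=(-0.8660,-0.5000)  start (4,1)  tX=0.2656 tY=0.5400  stride 1/|dx|=1.1547 1/|dy|=2.0000
    cross x-line → (3,1), t=0.2656
    cross y-line → (3,0), t=0.5400 (wall)
  → r_7 = 0.5400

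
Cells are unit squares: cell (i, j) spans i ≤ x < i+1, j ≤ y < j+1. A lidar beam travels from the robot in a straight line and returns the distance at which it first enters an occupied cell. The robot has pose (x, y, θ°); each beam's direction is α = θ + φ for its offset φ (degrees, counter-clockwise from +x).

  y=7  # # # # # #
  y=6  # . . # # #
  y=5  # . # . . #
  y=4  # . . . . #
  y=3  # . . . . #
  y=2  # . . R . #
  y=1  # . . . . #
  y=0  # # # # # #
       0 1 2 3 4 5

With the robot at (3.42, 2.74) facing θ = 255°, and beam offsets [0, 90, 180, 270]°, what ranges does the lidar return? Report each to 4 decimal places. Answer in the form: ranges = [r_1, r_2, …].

ranges = [1.8014, 1.6357, 3.3750, 2.5054]

beam 1: φ=0°, α=255°
  cosα=-0.2588 sinα=-0.9659 | (3,2) | tMaxX 1.6228 tMaxY 0.7661 | tΔX 3.8637 tΔY 1.0353
    t=0.7661 [y] (3,1)
    t=1.6228 [x] (2,1)
    t=1.8014 [y] (2,0) — stop
  → r_1 = 1.8014
beam 2: φ=90°, α=345°
  cosα=0.9659 sinα=-0.2588 | (3,2) | tMaxX 0.6005 tMaxY 2.8591 | tΔX 1.0353 tΔY 3.8637
    t=0.6005 [x] (4,2)
    t=1.6357 [x] (5,2) — stop
  → r_2 = 1.6357
beam 3: φ=180°, α=75°
  cosα=0.2588 sinα=0.9659 | (3,2) | tMaxX 2.2409 tMaxY 0.2692 | tΔX 3.8637 tΔY 1.0353
    t=0.2692 [y] (3,3)
    t=1.3044 [y] (3,4)
    t=2.2409 [x] (4,4)
    t=2.3397 [y] (4,5)
    t=3.3750 [y] (4,6) — stop
  → r_3 = 3.3750
beam 4: φ=270°, α=165°
  cosα=-0.9659 sinα=0.2588 | (3,2) | tMaxX 0.4348 tMaxY 1.0046 | tΔX 1.0353 tΔY 3.8637
    t=0.4348 [x] (2,2)
    t=1.0046 [y] (2,3)
    t=1.4701 [x] (1,3)
    t=2.5054 [x] (0,3) — stop
  → r_4 = 2.5054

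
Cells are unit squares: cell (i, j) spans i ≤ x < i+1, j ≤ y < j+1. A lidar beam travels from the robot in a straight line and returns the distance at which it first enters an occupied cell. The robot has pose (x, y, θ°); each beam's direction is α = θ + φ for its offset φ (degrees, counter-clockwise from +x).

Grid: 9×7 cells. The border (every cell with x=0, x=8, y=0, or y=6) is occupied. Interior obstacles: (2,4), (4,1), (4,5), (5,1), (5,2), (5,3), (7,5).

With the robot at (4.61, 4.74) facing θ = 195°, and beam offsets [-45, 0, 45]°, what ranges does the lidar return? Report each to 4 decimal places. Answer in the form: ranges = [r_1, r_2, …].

beam 1: φ=-45°, α=150°
  dir = (cos 150°, sin 150°) = (-0.8660, 0.5000); from cell (4,4)
  next x-line at t=0.7044, next y-line at t=0.5200; Δt_x=1.1547, Δt_y=2.0000
    y: enter (4,5) at t=0.5200 ← occupied
  → r_1 = 0.5200
beam 2: φ=0°, α=195°
  dir = (cos 195°, sin 195°) = (-0.9659, -0.2588); from cell (4,4)
  next x-line at t=0.6315, next y-line at t=2.8591; Δt_x=1.0353, Δt_y=3.8637
    x: enter (3,4) at t=0.6315
    x: enter (2,4) at t=1.6668 ← occupied
  → r_2 = 1.6668
beam 3: φ=45°, α=240°
  dir = (cos 240°, sin 240°) = (-0.5000, -0.8660); from cell (4,4)
  next x-line at t=1.2200, next y-line at t=0.8545; Δt_x=2.0000, Δt_y=1.1547
    y: enter (4,3) at t=0.8545
    x: enter (3,3) at t=1.2200
    y: enter (3,2) at t=2.0092
    y: enter (3,1) at t=3.1639
    x: enter (2,1) at t=3.2200
    y: enter (2,0) at t=4.3186 ← occupied
  → r_3 = 4.3186

ranges = [0.5200, 1.6668, 4.3186]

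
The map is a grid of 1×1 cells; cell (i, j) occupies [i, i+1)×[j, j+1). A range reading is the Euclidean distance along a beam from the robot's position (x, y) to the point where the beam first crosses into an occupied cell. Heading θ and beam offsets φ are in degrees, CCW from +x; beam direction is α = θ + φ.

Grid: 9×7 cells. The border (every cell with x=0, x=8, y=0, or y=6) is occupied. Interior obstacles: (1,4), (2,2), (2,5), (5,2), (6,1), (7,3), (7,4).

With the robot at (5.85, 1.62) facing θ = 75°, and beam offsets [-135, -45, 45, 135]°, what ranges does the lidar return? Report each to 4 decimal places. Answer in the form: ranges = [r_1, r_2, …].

ranges = [0.3000, 0.1732, 0.4388, 1.2400]

beam 1: φ=-135°, α=300°
  cosα=0.5000 sinα=-0.8660 | (5,1) | tMaxX 0.3000 tMaxY 0.7159 | tΔX 2.0000 tΔY 1.1547
    t=0.3000 [x] (6,1) — stop
  → r_1 = 0.3000
beam 2: φ=-45°, α=30°
  cosα=0.8660 sinα=0.5000 | (5,1) | tMaxX 0.1732 tMaxY 0.7600 | tΔX 1.1547 tΔY 2.0000
    t=0.1732 [x] (6,1) — stop
  → r_2 = 0.1732
beam 3: φ=45°, α=120°
  cosα=-0.5000 sinα=0.8660 | (5,1) | tMaxX 1.7000 tMaxY 0.4388 | tΔX 2.0000 tΔY 1.1547
    t=0.4388 [y] (5,2) — stop
  → r_3 = 0.4388
beam 4: φ=135°, α=210°
  cosα=-0.8660 sinα=-0.5000 | (5,1) | tMaxX 0.9815 tMaxY 1.2400 | tΔX 1.1547 tΔY 2.0000
    t=0.9815 [x] (4,1)
    t=1.2400 [y] (4,0) — stop
  → r_4 = 1.2400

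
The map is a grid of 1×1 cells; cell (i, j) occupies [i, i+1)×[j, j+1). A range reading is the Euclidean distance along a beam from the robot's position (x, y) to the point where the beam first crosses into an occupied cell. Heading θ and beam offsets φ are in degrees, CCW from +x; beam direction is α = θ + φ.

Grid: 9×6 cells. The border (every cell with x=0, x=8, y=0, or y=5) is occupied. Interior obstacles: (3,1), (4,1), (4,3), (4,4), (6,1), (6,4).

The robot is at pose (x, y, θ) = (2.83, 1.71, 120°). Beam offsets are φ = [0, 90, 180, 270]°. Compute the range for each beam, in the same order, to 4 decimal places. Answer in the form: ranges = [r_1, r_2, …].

beam 1: φ=0°, α=120°
  direction (-0.5000, 0.8660); cell (2,1); t to first gridline: x 1.6600, y 0.3349 (then +2.0000 / +1.1547)
    (2,2) via y @ 0.3349
    (2,3) via y @ 1.4896
    (1,3) via x @ 1.6600
    (1,4) via y @ 2.6443
    (0,4) via x @ 3.6600  # hit
  → r_1 = 3.6600
beam 2: φ=90°, α=210°
  direction (-0.8660, -0.5000); cell (2,1); t to first gridline: x 0.9584, y 1.4200 (then +1.1547 / +2.0000)
    (1,1) via x @ 0.9584
    (1,0) via y @ 1.4200  # hit
  → r_2 = 1.4200
beam 3: φ=180°, α=300°
  direction (0.5000, -0.8660); cell (2,1); t to first gridline: x 0.3400, y 0.8198 (then +2.0000 / +1.1547)
    (3,1) via x @ 0.3400  # hit
  → r_3 = 0.3400
beam 4: φ=270°, α=30°
  direction (0.8660, 0.5000); cell (2,1); t to first gridline: x 0.1963, y 0.5800 (then +1.1547 / +2.0000)
    (3,1) via x @ 0.1963  # hit
  → r_4 = 0.1963

ranges = [3.6600, 1.4200, 0.3400, 0.1963]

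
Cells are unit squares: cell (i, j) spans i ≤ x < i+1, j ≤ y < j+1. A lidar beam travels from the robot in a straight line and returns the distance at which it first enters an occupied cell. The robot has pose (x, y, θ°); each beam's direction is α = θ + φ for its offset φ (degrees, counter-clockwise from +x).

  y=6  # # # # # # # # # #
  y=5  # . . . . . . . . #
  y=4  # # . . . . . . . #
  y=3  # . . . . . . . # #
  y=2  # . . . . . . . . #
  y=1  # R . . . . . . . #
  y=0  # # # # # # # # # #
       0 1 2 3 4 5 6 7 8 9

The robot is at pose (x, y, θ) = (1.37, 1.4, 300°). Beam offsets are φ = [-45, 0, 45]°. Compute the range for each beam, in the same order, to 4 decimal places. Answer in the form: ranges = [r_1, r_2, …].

ranges = [0.4141, 0.4619, 1.5455]

beam 1: φ=-45°, α=255°
  cosα=-0.2588 sinα=-0.9659 | (1,1) | tMaxX 1.4296 tMaxY 0.4141 | tΔX 3.8637 tΔY 1.0353
    t=0.4141 [y] (1,0) — stop
  → r_1 = 0.4141
beam 2: φ=0°, α=300°
  cosα=0.5000 sinα=-0.8660 | (1,1) | tMaxX 1.2600 tMaxY 0.4619 | tΔX 2.0000 tΔY 1.1547
    t=0.4619 [y] (1,0) — stop
  → r_2 = 0.4619
beam 3: φ=45°, α=345°
  cosα=0.9659 sinα=-0.2588 | (1,1) | tMaxX 0.6522 tMaxY 1.5455 | tΔX 1.0353 tΔY 3.8637
    t=0.6522 [x] (2,1)
    t=1.5455 [y] (2,0) — stop
  → r_3 = 1.5455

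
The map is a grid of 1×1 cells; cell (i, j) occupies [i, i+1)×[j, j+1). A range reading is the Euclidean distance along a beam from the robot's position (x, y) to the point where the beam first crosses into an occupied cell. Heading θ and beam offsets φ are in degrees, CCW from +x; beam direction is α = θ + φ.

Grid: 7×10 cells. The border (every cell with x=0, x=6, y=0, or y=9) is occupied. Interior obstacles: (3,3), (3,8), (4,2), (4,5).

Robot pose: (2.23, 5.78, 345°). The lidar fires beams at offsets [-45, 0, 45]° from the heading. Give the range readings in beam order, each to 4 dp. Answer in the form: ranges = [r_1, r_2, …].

ranges = [2.0554, 1.8324, 4.3532]

beam 1: φ=-45°, α=300°
  d=(0.5000,-0.8660)  start (2,5)  tX=1.5400 tY=0.9007  stride 1/|dx|=2.0000 1/|dy|=1.1547
    cross y-line → (2,4), t=0.9007
    cross x-line → (3,4), t=1.5400
    cross y-line → (3,3), t=2.0554 (wall)
  → r_1 = 2.0554
beam 2: φ=0°, α=345°
  d=(0.9659,-0.2588)  start (2,5)  tX=0.7972 tY=3.0137  stride 1/|dx|=1.0353 1/|dy|=3.8637
    cross x-line → (3,5), t=0.7972
    cross x-line → (4,5), t=1.8324 (wall)
  → r_2 = 1.8324
beam 3: φ=45°, α=30°
  d=(0.8660,0.5000)  start (2,5)  tX=0.8891 tY=0.4400  stride 1/|dx|=1.1547 1/|dy|=2.0000
    cross y-line → (2,6), t=0.4400
    cross x-line → (3,6), t=0.8891
    cross x-line → (4,6), t=2.0438
    cross y-line → (4,7), t=2.4400
    cross x-line → (5,7), t=3.1985
    cross x-line → (6,7), t=4.3532 (wall)
  → r_3 = 4.3532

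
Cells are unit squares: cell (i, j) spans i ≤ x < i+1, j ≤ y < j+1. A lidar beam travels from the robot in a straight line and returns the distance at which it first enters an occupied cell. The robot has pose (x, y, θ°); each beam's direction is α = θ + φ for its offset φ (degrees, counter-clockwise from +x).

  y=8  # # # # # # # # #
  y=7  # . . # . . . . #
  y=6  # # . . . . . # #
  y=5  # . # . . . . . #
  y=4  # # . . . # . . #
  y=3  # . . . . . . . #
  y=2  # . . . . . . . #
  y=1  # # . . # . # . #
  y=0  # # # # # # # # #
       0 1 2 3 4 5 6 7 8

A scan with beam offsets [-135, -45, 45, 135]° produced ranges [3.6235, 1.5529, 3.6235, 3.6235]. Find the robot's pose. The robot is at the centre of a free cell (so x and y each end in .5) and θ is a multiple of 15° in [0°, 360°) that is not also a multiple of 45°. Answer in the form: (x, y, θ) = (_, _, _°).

(x, y, θ) = (4.5, 3.5, 330°)

The pose lattice has 40·16 = 640 candidates. Test each by forward raycasting.
  (2.5, 2.5, 105°): beam 1 = 1.7321 ≠ 3.6235 ✗
  (4.5, 3.5, 120°): beam 2 = 4.6587 ≠ 1.5529 ✗
  (7.5, 4.5, 60°): beam 1 = 1.9319 ≠ 3.6235 ✗
  (1.5, 3.5, 285°): beam 1 = 0.5774 ≠ 3.6235 ✗
  (5.5, 2.5, 60°): beam 1 = 1.5529 ≠ 3.6235 ✗
  …
  (4.5, 3.5, 330°): r_1=3.6235, r_2=1.5529, r_3=3.6235, r_4=3.6235 — all match ✓
Unique over the lattice → pose = (4.5, 3.5, 330°).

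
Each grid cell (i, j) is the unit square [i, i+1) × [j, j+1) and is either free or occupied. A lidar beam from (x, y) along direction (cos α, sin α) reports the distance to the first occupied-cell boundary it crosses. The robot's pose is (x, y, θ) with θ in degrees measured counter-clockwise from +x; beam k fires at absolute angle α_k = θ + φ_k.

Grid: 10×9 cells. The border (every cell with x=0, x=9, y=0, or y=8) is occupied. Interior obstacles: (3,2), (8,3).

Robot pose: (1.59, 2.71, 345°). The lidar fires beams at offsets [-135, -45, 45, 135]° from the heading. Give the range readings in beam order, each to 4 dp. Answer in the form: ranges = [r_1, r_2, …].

ranges = [0.6813, 1.9745, 8.5563, 1.1800]

beam 1: φ=-135°, α=210°
  direction (-0.8660, -0.5000); cell (1,2); t to first gridline: x 0.6813, y 1.4200 (then +1.1547 / +2.0000)
    (0,2) via x @ 0.6813  # hit
  → r_1 = 0.6813
beam 2: φ=-45°, α=300°
  direction (0.5000, -0.8660); cell (1,2); t to first gridline: x 0.8200, y 0.8198 (then +2.0000 / +1.1547)
    (1,1) via y @ 0.8198
    (2,1) via x @ 0.8200
    (2,0) via y @ 1.9745  # hit
  → r_2 = 1.9745
beam 3: φ=45°, α=30°
  direction (0.8660, 0.5000); cell (1,2); t to first gridline: x 0.4734, y 0.5800 (then +1.1547 / +2.0000)
    (2,2) via x @ 0.4734
    (2,3) via y @ 0.5800
    (3,3) via x @ 1.6281
    (3,4) via y @ 2.5800
    (4,4) via x @ 2.7828
    (5,4) via x @ 3.9375
    (5,5) via y @ 4.5800
    (6,5) via x @ 5.0922
    (7,5) via x @ 6.2469
    (7,6) via y @ 6.5800
    (8,6) via x @ 7.4016
    (9,6) via x @ 8.5563  # hit
  → r_3 = 8.5563
beam 4: φ=135°, α=120°
  direction (-0.5000, 0.8660); cell (1,2); t to first gridline: x 1.1800, y 0.3349 (then +2.0000 / +1.1547)
    (1,3) via y @ 0.3349
    (0,3) via x @ 1.1800  # hit
  → r_4 = 1.1800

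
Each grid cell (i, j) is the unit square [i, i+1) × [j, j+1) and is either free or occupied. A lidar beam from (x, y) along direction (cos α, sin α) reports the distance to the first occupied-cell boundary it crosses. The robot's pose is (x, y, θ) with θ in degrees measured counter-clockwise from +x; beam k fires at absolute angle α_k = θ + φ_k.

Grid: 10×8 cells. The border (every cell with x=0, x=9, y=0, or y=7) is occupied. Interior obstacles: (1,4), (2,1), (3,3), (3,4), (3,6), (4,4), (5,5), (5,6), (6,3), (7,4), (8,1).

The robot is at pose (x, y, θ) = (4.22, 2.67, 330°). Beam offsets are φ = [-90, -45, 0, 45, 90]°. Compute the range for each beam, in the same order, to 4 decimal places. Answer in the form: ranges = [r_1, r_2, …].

ranges = [1.9283, 1.7289, 3.3400, 1.8428, 1.5358]

beam 1: φ=-90°, α=240°
  dir = (cos 240°, sin 240°) = (-0.5000, -0.8660); from cell (4,2)
  next x-line at t=0.4400, next y-line at t=0.7736; Δt_x=2.0000, Δt_y=1.1547
    x: enter (3,2) at t=0.4400
    y: enter (3,1) at t=0.7736
    y: enter (3,0) at t=1.9283 ← occupied
  → r_1 = 1.9283
beam 2: φ=-45°, α=285°
  dir = (cos 285°, sin 285°) = (0.2588, -0.9659); from cell (4,2)
  next x-line at t=3.0137, next y-line at t=0.6936; Δt_x=3.8637, Δt_y=1.0353
    y: enter (4,1) at t=0.6936
    y: enter (4,0) at t=1.7289 ← occupied
  → r_2 = 1.7289
beam 3: φ=0°, α=330°
  dir = (cos 330°, sin 330°) = (0.8660, -0.5000); from cell (4,2)
  next x-line at t=0.9007, next y-line at t=1.3400; Δt_x=1.1547, Δt_y=2.0000
    x: enter (5,2) at t=0.9007
    y: enter (5,1) at t=1.3400
    x: enter (6,1) at t=2.0554
    x: enter (7,1) at t=3.2101
    y: enter (7,0) at t=3.3400 ← occupied
  → r_3 = 3.3400
beam 4: φ=45°, α=15°
  dir = (cos 15°, sin 15°) = (0.9659, 0.2588); from cell (4,2)
  next x-line at t=0.8075, next y-line at t=1.2750; Δt_x=1.0353, Δt_y=3.8637
    x: enter (5,2) at t=0.8075
    y: enter (5,3) at t=1.2750
    x: enter (6,3) at t=1.8428 ← occupied
  → r_4 = 1.8428
beam 5: φ=90°, α=60°
  dir = (cos 60°, sin 60°) = (0.5000, 0.8660); from cell (4,2)
  next x-line at t=1.5600, next y-line at t=0.3811; Δt_x=2.0000, Δt_y=1.1547
    y: enter (4,3) at t=0.3811
    y: enter (4,4) at t=1.5358 ← occupied
  → r_5 = 1.5358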